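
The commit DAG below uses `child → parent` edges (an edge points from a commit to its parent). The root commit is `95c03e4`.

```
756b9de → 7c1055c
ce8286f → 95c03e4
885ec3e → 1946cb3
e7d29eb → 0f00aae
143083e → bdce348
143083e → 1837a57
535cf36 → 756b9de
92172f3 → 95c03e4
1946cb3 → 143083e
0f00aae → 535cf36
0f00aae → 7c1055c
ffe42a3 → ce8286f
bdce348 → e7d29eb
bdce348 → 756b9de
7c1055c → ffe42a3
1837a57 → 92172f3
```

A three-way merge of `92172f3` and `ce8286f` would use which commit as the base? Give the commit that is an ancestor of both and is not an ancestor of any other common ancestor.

95c03e4

Ancestors of 92172f3: {92172f3, 95c03e4}.
Ancestors of ce8286f: {95c03e4, ce8286f}.
Common ancestors: {95c03e4}.
The only common ancestor is 95c03e4, so it is the merge base.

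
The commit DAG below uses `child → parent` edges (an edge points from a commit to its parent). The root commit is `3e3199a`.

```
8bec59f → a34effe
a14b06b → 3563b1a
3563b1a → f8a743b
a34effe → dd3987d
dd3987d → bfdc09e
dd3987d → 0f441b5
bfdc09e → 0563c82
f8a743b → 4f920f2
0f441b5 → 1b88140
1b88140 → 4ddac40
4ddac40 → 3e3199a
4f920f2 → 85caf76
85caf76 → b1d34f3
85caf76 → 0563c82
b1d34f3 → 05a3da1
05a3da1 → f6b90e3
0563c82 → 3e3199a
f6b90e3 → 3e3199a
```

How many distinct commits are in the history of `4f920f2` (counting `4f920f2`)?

7

Walking parent pointers from 4f920f2: reachable set = {0563c82, 05a3da1, 3e3199a, 4f920f2, 85caf76, b1d34f3, f6b90e3}.
That is 7 commits.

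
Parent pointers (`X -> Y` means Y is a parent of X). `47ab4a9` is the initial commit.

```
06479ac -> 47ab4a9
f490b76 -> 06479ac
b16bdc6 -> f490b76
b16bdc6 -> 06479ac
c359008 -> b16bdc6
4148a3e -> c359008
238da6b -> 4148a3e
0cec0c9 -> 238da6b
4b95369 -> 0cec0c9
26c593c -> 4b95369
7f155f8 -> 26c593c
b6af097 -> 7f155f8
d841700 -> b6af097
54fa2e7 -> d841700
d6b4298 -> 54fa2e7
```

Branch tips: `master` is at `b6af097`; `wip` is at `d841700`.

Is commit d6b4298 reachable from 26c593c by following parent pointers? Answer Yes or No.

Ancestors of 26c593c: {06479ac, 0cec0c9, 238da6b, 26c593c, 4148a3e, 47ab4a9, 4b95369, b16bdc6, c359008, f490b76}.
d6b4298 is not in that set, so it is not an ancestor of 26c593c.

No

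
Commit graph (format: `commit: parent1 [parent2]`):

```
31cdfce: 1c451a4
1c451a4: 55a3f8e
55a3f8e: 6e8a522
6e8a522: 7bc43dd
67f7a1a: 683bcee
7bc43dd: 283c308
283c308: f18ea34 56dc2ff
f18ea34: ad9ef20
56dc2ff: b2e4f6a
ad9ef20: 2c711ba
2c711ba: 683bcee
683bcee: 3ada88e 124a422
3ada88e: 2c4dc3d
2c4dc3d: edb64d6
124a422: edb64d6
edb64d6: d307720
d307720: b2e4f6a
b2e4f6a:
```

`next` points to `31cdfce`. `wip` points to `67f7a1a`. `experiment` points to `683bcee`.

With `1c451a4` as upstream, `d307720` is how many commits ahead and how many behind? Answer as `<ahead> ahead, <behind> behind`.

0 ahead, 14 behind

Reachable from d307720: {b2e4f6a, d307720}.
Reachable from 1c451a4: {124a422, 1c451a4, 283c308, 2c4dc3d, 2c711ba, 3ada88e, 55a3f8e, 56dc2ff, 683bcee, 6e8a522, 7bc43dd, ad9ef20, b2e4f6a, d307720, edb64d6, f18ea34}.
Only in d307720's history (ahead): {} — 0.
Only in 1c451a4's history (behind): {124a422, 1c451a4, 283c308, 2c4dc3d, 2c711ba, 3ada88e, 55a3f8e, 56dc2ff, 683bcee, 6e8a522, 7bc43dd, ad9ef20, edb64d6, f18ea34} — 14.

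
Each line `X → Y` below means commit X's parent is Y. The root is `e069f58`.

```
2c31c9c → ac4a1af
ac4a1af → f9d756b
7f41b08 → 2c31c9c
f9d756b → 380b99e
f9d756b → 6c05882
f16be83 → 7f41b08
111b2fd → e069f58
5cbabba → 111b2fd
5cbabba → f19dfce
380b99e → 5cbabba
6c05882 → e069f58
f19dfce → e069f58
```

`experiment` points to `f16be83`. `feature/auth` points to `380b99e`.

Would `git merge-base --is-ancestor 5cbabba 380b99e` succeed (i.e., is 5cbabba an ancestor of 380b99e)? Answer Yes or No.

Ancestors of 380b99e (commits reachable by following parents): {111b2fd, 380b99e, 5cbabba, e069f58, f19dfce}.
5cbabba is in that set, so it is an ancestor of 380b99e.

Yes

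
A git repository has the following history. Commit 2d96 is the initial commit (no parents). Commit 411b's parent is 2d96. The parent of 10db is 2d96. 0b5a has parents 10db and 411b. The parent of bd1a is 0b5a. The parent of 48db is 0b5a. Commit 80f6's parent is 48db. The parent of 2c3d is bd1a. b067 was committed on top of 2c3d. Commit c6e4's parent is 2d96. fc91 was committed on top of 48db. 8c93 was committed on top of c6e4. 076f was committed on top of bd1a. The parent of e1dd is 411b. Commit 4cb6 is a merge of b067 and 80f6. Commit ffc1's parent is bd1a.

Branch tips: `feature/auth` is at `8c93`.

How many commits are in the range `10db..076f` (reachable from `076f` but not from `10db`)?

Reachable from 076f: {076f, 0b5a, 10db, 2d96, 411b, bd1a}.
Reachable from 10db: {10db, 2d96}.
In 076f's history but not 10db's: {076f, 0b5a, 411b, bd1a} — 4 commits.

4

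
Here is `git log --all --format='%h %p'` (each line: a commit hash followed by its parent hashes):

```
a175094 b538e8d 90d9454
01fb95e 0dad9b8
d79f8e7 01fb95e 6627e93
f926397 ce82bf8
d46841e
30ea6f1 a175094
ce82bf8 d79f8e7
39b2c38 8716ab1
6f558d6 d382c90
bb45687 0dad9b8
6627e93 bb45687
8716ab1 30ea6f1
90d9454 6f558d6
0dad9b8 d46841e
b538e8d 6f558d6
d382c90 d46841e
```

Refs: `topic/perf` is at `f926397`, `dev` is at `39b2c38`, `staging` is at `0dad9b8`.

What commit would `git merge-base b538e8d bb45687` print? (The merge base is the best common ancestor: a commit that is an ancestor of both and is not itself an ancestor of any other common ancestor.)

Ancestors of b538e8d: {6f558d6, b538e8d, d382c90, d46841e}.
Ancestors of bb45687: {0dad9b8, bb45687, d46841e}.
Common ancestors: {d46841e}.
The only common ancestor is d46841e, so it is the merge base.

d46841e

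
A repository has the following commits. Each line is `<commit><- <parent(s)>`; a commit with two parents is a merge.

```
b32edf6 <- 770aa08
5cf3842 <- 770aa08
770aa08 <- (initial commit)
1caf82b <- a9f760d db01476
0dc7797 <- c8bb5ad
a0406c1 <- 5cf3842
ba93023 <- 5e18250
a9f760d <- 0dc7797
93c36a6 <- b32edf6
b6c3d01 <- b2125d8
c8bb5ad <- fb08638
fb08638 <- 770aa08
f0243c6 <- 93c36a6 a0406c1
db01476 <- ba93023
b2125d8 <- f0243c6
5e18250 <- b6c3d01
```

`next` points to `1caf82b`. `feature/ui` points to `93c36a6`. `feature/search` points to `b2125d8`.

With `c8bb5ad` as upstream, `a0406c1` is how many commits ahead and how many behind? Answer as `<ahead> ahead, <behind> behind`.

Reachable from a0406c1: {5cf3842, 770aa08, a0406c1}.
Reachable from c8bb5ad: {770aa08, c8bb5ad, fb08638}.
Only in a0406c1's history (ahead): {5cf3842, a0406c1} — 2.
Only in c8bb5ad's history (behind): {c8bb5ad, fb08638} — 2.

2 ahead, 2 behind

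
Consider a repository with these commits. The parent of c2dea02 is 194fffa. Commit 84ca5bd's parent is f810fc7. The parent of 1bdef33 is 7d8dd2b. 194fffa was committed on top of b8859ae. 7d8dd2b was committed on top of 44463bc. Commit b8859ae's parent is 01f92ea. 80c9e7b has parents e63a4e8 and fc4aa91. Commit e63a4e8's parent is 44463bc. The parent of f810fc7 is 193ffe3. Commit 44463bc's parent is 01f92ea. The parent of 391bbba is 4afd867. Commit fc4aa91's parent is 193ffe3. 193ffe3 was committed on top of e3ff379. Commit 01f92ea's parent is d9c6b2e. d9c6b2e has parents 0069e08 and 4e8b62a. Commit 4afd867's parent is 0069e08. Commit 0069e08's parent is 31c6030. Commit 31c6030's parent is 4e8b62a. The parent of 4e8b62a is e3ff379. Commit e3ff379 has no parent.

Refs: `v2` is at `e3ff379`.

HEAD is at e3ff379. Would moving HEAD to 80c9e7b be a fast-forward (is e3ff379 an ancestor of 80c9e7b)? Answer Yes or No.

Yes

A fast-forward from e3ff379 to 80c9e7b is possible iff e3ff379 is an ancestor of 80c9e7b.
Ancestors of 80c9e7b: {0069e08, 01f92ea, 193ffe3, 31c6030, 44463bc, 4e8b62a, 80c9e7b, d9c6b2e, e3ff379, e63a4e8, fc4aa91}.
e3ff379 is among them, so fast-forward is possible.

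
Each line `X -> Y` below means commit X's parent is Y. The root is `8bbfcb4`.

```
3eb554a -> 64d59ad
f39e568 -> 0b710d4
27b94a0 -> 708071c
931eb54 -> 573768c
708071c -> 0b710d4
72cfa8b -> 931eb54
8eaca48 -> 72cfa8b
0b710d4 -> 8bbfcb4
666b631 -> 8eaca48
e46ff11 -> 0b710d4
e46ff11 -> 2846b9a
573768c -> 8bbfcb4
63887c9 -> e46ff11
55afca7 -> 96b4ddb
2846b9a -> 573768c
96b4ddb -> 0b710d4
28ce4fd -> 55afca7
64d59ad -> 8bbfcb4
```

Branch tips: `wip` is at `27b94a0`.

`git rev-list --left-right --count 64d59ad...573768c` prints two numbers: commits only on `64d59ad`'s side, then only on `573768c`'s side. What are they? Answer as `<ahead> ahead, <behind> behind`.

Reachable from 64d59ad: {64d59ad, 8bbfcb4}.
Reachable from 573768c: {573768c, 8bbfcb4}.
Only in 64d59ad's history (ahead): {64d59ad} — 1.
Only in 573768c's history (behind): {573768c} — 1.

1 ahead, 1 behind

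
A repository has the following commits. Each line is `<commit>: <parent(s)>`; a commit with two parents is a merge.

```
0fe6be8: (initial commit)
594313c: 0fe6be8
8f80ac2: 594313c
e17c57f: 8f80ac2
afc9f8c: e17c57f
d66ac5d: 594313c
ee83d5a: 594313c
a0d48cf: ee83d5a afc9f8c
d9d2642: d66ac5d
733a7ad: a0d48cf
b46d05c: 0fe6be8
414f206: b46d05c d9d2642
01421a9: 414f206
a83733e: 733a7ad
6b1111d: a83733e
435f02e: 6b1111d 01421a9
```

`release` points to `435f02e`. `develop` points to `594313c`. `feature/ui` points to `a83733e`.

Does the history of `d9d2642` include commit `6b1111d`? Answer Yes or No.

Ancestors of d9d2642: {0fe6be8, 594313c, d66ac5d, d9d2642}.
6b1111d is not in that set, so it is not an ancestor of d9d2642.

No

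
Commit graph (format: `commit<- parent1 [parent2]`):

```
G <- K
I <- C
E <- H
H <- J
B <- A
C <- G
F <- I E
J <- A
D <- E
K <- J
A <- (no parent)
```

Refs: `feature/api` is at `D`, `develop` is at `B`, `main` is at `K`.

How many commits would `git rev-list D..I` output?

Reachable from I: {A, C, G, I, J, K}.
Reachable from D: {A, D, E, H, J}.
In I's history but not D's: {C, G, I, K} — 4 commits.

4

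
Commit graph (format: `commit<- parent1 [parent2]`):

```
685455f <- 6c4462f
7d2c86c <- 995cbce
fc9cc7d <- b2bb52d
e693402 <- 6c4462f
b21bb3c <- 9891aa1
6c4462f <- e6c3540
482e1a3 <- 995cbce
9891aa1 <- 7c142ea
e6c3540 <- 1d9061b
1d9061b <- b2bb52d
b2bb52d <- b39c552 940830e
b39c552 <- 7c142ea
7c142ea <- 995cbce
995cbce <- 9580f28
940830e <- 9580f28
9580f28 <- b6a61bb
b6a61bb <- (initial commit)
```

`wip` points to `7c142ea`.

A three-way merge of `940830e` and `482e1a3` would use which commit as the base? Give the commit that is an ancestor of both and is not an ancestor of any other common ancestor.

Ancestors of 940830e: {940830e, 9580f28, b6a61bb}.
Ancestors of 482e1a3: {482e1a3, 9580f28, 995cbce, b6a61bb}.
Common ancestors: {9580f28, b6a61bb}.
Among these, 9580f28 is not an ancestor of any other common ancestor — it is the merge base.

9580f28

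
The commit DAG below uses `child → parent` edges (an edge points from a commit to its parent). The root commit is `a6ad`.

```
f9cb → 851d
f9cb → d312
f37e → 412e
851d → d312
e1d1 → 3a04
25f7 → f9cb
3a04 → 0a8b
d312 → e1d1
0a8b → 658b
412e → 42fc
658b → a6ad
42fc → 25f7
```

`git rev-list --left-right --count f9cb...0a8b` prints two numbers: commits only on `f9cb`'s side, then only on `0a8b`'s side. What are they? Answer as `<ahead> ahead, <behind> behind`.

5 ahead, 0 behind

Reachable from f9cb: {0a8b, 3a04, 658b, 851d, a6ad, d312, e1d1, f9cb}.
Reachable from 0a8b: {0a8b, 658b, a6ad}.
Only in f9cb's history (ahead): {3a04, 851d, d312, e1d1, f9cb} — 5.
Only in 0a8b's history (behind): {} — 0.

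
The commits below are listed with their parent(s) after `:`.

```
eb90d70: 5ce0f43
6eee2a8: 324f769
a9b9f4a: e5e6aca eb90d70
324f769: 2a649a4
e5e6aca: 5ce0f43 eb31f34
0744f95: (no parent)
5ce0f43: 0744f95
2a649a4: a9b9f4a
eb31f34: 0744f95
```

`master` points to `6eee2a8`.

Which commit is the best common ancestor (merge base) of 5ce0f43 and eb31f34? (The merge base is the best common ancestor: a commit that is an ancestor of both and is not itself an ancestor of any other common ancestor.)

0744f95

Ancestors of 5ce0f43: {0744f95, 5ce0f43}.
Ancestors of eb31f34: {0744f95, eb31f34}.
Common ancestors: {0744f95}.
The only common ancestor is 0744f95, so it is the merge base.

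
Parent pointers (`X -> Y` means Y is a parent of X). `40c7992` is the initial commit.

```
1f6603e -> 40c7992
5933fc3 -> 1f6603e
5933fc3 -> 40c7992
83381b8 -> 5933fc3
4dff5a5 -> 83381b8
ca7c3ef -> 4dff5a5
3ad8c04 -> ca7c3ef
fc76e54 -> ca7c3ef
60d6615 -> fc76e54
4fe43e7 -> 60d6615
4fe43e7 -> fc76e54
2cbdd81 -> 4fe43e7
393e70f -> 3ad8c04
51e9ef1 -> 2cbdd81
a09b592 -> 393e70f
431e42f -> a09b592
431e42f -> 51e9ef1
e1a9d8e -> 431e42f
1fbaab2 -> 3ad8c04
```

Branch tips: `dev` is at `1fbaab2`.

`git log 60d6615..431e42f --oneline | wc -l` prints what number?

7

Reachable from 431e42f: {1f6603e, 2cbdd81, 393e70f, 3ad8c04, 40c7992, 431e42f, 4dff5a5, 4fe43e7, 51e9ef1, 5933fc3, 60d6615, 83381b8, a09b592, ca7c3ef, fc76e54}.
Reachable from 60d6615: {1f6603e, 40c7992, 4dff5a5, 5933fc3, 60d6615, 83381b8, ca7c3ef, fc76e54}.
In 431e42f's history but not 60d6615's: {2cbdd81, 393e70f, 3ad8c04, 431e42f, 4fe43e7, 51e9ef1, a09b592} — 7 commits.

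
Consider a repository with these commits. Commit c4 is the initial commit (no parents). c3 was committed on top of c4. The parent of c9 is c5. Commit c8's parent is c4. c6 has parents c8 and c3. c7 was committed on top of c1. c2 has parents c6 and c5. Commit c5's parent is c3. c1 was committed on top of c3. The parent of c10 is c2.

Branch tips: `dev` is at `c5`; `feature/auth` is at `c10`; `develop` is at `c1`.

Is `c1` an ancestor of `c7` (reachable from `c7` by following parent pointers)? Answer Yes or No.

Yes

Ancestors of c7 (commits reachable by following parents): {c1, c3, c4, c7}.
c1 is in that set, so it is an ancestor of c7.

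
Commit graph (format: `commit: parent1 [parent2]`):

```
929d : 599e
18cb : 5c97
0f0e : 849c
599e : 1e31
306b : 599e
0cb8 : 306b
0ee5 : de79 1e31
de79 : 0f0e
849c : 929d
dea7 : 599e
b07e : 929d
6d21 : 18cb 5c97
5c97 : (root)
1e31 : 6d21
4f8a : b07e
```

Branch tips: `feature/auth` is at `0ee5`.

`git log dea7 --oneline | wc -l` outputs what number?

Walking parent pointers from dea7: reachable set = {18cb, 1e31, 599e, 5c97, 6d21, dea7}.
That is 6 commits.

6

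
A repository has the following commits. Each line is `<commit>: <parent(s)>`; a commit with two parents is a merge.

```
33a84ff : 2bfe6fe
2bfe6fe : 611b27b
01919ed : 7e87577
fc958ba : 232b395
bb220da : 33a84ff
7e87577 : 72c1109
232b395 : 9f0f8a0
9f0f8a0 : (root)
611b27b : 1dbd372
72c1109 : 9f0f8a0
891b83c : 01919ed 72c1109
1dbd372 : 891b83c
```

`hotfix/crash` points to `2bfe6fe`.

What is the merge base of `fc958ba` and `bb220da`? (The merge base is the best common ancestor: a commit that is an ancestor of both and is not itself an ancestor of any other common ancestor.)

9f0f8a0

Ancestors of fc958ba: {232b395, 9f0f8a0, fc958ba}.
Ancestors of bb220da: {01919ed, 1dbd372, 2bfe6fe, 33a84ff, 611b27b, 72c1109, 7e87577, 891b83c, 9f0f8a0, bb220da}.
Common ancestors: {9f0f8a0}.
The only common ancestor is 9f0f8a0, so it is the merge base.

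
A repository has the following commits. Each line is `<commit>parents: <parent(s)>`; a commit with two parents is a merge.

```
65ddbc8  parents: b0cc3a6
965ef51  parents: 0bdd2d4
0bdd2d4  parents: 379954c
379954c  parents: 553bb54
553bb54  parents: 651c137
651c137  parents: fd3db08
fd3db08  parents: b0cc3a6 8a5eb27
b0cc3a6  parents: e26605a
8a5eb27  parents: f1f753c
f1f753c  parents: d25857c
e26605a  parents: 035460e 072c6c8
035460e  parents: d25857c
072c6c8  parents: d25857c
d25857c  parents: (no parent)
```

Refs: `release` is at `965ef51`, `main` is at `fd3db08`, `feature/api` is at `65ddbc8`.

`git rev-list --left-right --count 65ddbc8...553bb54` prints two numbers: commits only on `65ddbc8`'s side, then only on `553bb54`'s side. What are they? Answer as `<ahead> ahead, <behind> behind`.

1 ahead, 5 behind

Reachable from 65ddbc8: {035460e, 072c6c8, 65ddbc8, b0cc3a6, d25857c, e26605a}.
Reachable from 553bb54: {035460e, 072c6c8, 553bb54, 651c137, 8a5eb27, b0cc3a6, d25857c, e26605a, f1f753c, fd3db08}.
Only in 65ddbc8's history (ahead): {65ddbc8} — 1.
Only in 553bb54's history (behind): {553bb54, 651c137, 8a5eb27, f1f753c, fd3db08} — 5.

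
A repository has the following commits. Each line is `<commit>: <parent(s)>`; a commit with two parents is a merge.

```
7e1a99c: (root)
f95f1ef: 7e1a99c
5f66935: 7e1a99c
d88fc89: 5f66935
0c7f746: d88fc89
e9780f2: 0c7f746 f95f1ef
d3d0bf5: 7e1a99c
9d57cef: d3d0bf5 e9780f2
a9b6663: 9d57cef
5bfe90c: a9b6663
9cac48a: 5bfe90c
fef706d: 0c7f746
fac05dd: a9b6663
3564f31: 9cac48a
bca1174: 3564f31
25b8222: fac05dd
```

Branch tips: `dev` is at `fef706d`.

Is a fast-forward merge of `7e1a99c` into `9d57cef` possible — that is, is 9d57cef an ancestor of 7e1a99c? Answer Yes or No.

No

A fast-forward from 9d57cef to 7e1a99c is possible iff 9d57cef is an ancestor of 7e1a99c.
Ancestors of 7e1a99c: {7e1a99c}.
9d57cef is not among them, so fast-forward is not possible.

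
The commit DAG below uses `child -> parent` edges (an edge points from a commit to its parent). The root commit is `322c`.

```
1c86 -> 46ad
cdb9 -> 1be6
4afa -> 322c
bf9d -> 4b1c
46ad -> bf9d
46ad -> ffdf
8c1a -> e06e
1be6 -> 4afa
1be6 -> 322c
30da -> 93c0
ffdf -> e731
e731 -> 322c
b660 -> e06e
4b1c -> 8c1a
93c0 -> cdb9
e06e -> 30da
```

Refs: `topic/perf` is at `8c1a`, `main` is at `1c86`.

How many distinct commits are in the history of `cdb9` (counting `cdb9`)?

4

Walking parent pointers from cdb9: reachable set = {1be6, 322c, 4afa, cdb9}.
That is 4 commits.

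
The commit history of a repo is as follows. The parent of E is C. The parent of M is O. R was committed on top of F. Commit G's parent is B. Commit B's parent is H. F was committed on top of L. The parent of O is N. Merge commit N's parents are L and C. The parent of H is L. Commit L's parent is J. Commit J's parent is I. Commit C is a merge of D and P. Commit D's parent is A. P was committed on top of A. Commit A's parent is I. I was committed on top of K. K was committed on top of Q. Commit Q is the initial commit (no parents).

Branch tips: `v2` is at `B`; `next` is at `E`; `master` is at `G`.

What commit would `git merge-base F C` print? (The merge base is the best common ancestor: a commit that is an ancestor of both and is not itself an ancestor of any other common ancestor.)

Ancestors of F: {F, I, J, K, L, Q}.
Ancestors of C: {A, C, D, I, K, P, Q}.
Common ancestors: {I, K, Q}.
Among these, I is not an ancestor of any other common ancestor — it is the merge base.

I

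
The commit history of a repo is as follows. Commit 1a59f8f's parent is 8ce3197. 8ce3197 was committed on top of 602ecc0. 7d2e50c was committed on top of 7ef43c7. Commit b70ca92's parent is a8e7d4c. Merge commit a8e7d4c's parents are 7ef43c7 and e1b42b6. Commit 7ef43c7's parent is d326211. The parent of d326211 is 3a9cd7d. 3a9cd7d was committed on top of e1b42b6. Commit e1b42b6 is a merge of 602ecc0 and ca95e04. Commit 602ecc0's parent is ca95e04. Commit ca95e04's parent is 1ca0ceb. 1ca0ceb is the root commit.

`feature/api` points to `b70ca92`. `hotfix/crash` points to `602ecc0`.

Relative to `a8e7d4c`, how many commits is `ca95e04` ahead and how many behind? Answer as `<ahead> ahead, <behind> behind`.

0 ahead, 6 behind

Reachable from ca95e04: {1ca0ceb, ca95e04}.
Reachable from a8e7d4c: {1ca0ceb, 3a9cd7d, 602ecc0, 7ef43c7, a8e7d4c, ca95e04, d326211, e1b42b6}.
Only in ca95e04's history (ahead): {} — 0.
Only in a8e7d4c's history (behind): {3a9cd7d, 602ecc0, 7ef43c7, a8e7d4c, d326211, e1b42b6} — 6.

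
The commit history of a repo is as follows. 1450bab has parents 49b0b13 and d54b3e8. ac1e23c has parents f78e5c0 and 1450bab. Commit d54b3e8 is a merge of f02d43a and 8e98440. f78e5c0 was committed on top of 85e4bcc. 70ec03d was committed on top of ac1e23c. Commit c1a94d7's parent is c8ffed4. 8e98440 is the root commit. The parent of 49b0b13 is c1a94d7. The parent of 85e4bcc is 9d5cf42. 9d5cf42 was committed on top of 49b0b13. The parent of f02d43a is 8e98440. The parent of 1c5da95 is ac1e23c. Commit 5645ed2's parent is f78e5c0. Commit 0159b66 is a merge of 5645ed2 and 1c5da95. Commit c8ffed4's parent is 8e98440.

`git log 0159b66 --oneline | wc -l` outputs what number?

Walking parent pointers from 0159b66: reachable set = {0159b66, 1450bab, 1c5da95, 49b0b13, 5645ed2, 85e4bcc, 8e98440, 9d5cf42, ac1e23c, c1a94d7, c8ffed4, d54b3e8, f02d43a, f78e5c0}.
That is 14 commits.

14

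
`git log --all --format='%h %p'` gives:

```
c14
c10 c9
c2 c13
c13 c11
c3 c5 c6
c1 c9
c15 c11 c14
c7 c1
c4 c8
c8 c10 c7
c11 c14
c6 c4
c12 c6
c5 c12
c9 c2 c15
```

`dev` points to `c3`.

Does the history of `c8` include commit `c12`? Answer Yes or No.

No

Ancestors of c8: {c1, c10, c11, c13, c14, c15, c2, c7, c8, c9}.
c12 is not in that set, so it is not an ancestor of c8.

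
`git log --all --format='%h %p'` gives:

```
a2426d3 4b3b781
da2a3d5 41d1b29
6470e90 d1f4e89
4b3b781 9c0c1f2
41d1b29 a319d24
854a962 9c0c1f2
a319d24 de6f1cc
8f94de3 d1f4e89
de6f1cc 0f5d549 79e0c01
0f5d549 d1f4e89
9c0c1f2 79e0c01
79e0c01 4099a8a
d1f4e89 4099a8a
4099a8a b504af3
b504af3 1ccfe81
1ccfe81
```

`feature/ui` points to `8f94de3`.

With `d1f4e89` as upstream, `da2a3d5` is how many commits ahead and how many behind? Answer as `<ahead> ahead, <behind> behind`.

Reachable from da2a3d5: {0f5d549, 1ccfe81, 4099a8a, 41d1b29, 79e0c01, a319d24, b504af3, d1f4e89, da2a3d5, de6f1cc}.
Reachable from d1f4e89: {1ccfe81, 4099a8a, b504af3, d1f4e89}.
Only in da2a3d5's history (ahead): {0f5d549, 41d1b29, 79e0c01, a319d24, da2a3d5, de6f1cc} — 6.
Only in d1f4e89's history (behind): {} — 0.

6 ahead, 0 behind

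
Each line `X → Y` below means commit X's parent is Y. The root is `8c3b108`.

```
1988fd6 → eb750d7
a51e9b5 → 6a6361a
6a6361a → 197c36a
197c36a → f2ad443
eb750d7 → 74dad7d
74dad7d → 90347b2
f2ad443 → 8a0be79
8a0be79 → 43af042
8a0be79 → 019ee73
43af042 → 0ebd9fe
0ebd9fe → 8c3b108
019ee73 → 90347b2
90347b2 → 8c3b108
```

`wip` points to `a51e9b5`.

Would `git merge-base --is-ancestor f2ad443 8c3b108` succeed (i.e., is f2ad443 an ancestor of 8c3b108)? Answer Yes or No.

No

Ancestors of 8c3b108: {8c3b108}.
f2ad443 is not in that set, so it is not an ancestor of 8c3b108.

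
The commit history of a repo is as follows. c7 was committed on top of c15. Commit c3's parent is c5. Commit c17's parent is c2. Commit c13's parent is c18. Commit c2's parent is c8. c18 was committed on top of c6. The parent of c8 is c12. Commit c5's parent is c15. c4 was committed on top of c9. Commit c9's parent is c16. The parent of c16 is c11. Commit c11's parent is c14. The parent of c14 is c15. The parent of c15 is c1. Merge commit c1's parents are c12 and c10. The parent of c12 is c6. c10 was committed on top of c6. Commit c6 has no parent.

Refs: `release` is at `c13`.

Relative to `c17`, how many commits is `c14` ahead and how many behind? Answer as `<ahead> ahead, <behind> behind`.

4 ahead, 3 behind

Reachable from c14: {c1, c10, c12, c14, c15, c6}.
Reachable from c17: {c12, c17, c2, c6, c8}.
Only in c14's history (ahead): {c1, c10, c14, c15} — 4.
Only in c17's history (behind): {c17, c2, c8} — 3.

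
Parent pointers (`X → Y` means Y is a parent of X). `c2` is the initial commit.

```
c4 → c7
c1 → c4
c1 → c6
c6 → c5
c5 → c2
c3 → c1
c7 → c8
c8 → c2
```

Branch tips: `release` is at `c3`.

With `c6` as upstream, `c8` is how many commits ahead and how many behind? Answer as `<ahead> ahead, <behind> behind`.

1 ahead, 2 behind

Reachable from c8: {c2, c8}.
Reachable from c6: {c2, c5, c6}.
Only in c8's history (ahead): {c8} — 1.
Only in c6's history (behind): {c5, c6} — 2.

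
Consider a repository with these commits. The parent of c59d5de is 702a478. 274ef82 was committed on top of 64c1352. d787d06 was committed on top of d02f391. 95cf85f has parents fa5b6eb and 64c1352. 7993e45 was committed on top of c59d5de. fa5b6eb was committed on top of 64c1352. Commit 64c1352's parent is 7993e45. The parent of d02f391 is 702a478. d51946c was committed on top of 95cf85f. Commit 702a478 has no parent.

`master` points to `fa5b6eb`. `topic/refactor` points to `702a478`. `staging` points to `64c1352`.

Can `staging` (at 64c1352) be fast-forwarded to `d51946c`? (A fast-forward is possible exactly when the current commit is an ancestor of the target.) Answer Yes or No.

Yes

A fast-forward from 64c1352 to d51946c is possible iff 64c1352 is an ancestor of d51946c.
Ancestors of d51946c: {64c1352, 702a478, 7993e45, 95cf85f, c59d5de, d51946c, fa5b6eb}.
64c1352 is among them, so fast-forward is possible.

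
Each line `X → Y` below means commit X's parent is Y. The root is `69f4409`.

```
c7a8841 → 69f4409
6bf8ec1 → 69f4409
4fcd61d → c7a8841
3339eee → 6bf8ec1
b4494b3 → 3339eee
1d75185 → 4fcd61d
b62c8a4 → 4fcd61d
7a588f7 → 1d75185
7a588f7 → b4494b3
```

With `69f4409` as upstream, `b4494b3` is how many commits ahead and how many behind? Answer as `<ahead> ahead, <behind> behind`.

3 ahead, 0 behind

Reachable from b4494b3: {3339eee, 69f4409, 6bf8ec1, b4494b3}.
Reachable from 69f4409: {69f4409}.
Only in b4494b3's history (ahead): {3339eee, 6bf8ec1, b4494b3} — 3.
Only in 69f4409's history (behind): {} — 0.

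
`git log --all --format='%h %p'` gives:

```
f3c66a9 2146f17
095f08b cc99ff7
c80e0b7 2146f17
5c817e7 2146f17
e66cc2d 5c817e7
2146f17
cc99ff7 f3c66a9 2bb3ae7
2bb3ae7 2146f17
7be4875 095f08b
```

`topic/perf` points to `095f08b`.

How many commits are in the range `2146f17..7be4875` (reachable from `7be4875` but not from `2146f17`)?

5

Reachable from 7be4875: {095f08b, 2146f17, 2bb3ae7, 7be4875, cc99ff7, f3c66a9}.
Reachable from 2146f17: {2146f17}.
In 7be4875's history but not 2146f17's: {095f08b, 2bb3ae7, 7be4875, cc99ff7, f3c66a9} — 5 commits.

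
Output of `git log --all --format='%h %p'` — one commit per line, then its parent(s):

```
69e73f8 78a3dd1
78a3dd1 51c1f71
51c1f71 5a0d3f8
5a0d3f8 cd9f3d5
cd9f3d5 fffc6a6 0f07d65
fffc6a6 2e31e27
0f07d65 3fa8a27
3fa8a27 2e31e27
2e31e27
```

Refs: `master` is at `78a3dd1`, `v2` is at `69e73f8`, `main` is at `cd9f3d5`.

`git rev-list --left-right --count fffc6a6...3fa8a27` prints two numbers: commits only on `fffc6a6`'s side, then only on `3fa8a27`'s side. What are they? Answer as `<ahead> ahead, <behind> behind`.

1 ahead, 1 behind

Reachable from fffc6a6: {2e31e27, fffc6a6}.
Reachable from 3fa8a27: {2e31e27, 3fa8a27}.
Only in fffc6a6's history (ahead): {fffc6a6} — 1.
Only in 3fa8a27's history (behind): {3fa8a27} — 1.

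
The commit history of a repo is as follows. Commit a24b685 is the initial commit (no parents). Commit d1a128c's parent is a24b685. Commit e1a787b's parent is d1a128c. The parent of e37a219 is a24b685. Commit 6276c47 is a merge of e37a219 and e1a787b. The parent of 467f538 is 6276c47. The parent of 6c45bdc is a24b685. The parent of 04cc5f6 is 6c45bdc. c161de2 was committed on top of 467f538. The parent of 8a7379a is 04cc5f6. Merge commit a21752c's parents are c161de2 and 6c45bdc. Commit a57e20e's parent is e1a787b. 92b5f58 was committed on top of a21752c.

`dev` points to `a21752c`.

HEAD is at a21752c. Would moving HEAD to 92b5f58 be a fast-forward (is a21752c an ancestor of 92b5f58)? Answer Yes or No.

Yes

A fast-forward from a21752c to 92b5f58 is possible iff a21752c is an ancestor of 92b5f58.
Ancestors of 92b5f58: {467f538, 6276c47, 6c45bdc, 92b5f58, a21752c, a24b685, c161de2, d1a128c, e1a787b, e37a219}.
a21752c is among them, so fast-forward is possible.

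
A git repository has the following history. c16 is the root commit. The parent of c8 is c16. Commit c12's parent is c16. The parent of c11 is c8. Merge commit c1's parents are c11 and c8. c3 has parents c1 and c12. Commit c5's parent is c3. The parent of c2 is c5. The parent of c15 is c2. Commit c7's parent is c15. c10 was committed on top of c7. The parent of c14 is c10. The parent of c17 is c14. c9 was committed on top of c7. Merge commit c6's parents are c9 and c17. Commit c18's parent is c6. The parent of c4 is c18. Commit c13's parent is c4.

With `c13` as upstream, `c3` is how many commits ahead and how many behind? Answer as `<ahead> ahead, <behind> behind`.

0 ahead, 12 behind

Reachable from c3: {c1, c11, c12, c16, c3, c8}.
Reachable from c13: {c1, c10, c11, c12, c13, c14, c15, c16, c17, c18, c2, c3, c4, c5, c6, c7, c8, c9}.
Only in c3's history (ahead): {} — 0.
Only in c13's history (behind): {c10, c13, c14, c15, c17, c18, c2, c4, c5, c6, c7, c9} — 12.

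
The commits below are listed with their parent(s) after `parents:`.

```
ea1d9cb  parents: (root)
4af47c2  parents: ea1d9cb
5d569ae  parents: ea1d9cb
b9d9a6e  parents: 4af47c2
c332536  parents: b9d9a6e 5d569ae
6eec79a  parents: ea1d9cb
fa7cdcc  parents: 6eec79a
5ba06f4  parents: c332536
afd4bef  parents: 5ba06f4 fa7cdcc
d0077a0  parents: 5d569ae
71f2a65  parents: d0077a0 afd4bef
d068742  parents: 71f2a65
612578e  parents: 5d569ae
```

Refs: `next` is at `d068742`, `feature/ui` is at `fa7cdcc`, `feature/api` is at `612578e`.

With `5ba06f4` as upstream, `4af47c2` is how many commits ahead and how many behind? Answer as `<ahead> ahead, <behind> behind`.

Reachable from 4af47c2: {4af47c2, ea1d9cb}.
Reachable from 5ba06f4: {4af47c2, 5ba06f4, 5d569ae, b9d9a6e, c332536, ea1d9cb}.
Only in 4af47c2's history (ahead): {} — 0.
Only in 5ba06f4's history (behind): {5ba06f4, 5d569ae, b9d9a6e, c332536} — 4.

0 ahead, 4 behind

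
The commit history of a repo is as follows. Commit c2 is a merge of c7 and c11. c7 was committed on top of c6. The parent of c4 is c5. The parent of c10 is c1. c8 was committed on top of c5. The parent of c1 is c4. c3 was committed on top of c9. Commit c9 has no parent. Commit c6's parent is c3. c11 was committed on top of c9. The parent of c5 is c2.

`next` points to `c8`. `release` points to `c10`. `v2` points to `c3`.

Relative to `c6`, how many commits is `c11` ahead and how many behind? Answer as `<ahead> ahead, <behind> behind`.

1 ahead, 2 behind

Reachable from c11: {c11, c9}.
Reachable from c6: {c3, c6, c9}.
Only in c11's history (ahead): {c11} — 1.
Only in c6's history (behind): {c3, c6} — 2.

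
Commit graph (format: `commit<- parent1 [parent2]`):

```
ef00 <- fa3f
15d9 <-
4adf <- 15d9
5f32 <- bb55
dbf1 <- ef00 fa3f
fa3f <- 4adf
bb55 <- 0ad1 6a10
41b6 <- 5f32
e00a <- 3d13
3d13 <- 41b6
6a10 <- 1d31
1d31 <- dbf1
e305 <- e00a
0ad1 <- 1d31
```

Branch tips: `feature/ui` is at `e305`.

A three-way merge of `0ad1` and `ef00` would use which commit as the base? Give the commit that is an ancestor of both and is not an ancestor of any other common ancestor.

Ancestors of 0ad1: {0ad1, 15d9, 1d31, 4adf, dbf1, ef00, fa3f}.
Ancestors of ef00: {15d9, 4adf, ef00, fa3f}.
Common ancestors: {15d9, 4adf, ef00, fa3f}.
Among these, ef00 is not an ancestor of any other common ancestor — it is the merge base.

ef00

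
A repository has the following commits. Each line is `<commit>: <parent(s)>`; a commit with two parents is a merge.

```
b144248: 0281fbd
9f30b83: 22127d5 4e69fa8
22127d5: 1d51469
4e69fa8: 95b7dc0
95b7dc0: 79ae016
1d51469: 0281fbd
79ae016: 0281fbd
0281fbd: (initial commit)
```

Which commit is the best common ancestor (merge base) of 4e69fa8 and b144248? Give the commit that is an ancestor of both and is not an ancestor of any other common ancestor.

Ancestors of 4e69fa8: {0281fbd, 4e69fa8, 79ae016, 95b7dc0}.
Ancestors of b144248: {0281fbd, b144248}.
Common ancestors: {0281fbd}.
The only common ancestor is 0281fbd, so it is the merge base.

0281fbd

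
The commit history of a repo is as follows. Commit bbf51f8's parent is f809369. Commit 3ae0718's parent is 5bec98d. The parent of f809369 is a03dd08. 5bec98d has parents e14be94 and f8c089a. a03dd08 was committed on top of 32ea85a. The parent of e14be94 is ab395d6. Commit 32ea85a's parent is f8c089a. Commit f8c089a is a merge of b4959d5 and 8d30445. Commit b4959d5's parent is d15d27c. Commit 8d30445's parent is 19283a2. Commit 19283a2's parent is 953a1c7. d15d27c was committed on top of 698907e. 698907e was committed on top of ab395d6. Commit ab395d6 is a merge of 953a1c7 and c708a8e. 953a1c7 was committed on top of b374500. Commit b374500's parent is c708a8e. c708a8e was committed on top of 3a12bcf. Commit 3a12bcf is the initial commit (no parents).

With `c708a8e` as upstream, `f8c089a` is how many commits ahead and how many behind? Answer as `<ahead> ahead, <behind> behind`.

9 ahead, 0 behind

Reachable from f8c089a: {19283a2, 3a12bcf, 698907e, 8d30445, 953a1c7, ab395d6, b374500, b4959d5, c708a8e, d15d27c, f8c089a}.
Reachable from c708a8e: {3a12bcf, c708a8e}.
Only in f8c089a's history (ahead): {19283a2, 698907e, 8d30445, 953a1c7, ab395d6, b374500, b4959d5, d15d27c, f8c089a} — 9.
Only in c708a8e's history (behind): {} — 0.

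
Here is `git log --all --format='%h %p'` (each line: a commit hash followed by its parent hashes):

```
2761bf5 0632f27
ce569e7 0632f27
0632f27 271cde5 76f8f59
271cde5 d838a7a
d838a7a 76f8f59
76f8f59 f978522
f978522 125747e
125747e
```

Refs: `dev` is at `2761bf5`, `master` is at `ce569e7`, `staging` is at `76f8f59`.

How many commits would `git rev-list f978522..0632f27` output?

4

Reachable from 0632f27: {0632f27, 125747e, 271cde5, 76f8f59, d838a7a, f978522}.
Reachable from f978522: {125747e, f978522}.
In 0632f27's history but not f978522's: {0632f27, 271cde5, 76f8f59, d838a7a} — 4 commits.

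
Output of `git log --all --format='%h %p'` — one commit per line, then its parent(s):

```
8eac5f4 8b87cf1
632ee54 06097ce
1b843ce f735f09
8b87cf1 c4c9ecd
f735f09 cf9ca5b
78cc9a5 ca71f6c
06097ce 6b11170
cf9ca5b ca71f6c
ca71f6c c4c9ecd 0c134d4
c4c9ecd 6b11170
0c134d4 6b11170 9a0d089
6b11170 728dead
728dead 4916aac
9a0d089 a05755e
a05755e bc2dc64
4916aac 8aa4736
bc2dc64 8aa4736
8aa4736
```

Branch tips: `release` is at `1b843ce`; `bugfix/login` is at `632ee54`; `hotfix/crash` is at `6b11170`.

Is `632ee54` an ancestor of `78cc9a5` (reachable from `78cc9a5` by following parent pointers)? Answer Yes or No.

No

Ancestors of 78cc9a5: {0c134d4, 4916aac, 6b11170, 728dead, 78cc9a5, 8aa4736, 9a0d089, a05755e, bc2dc64, c4c9ecd, ca71f6c}.
632ee54 is not in that set, so it is not an ancestor of 78cc9a5.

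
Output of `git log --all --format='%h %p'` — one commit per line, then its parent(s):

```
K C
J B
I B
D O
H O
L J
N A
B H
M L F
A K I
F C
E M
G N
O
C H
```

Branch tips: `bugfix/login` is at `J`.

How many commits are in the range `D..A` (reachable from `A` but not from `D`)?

Reachable from A: {A, B, C, H, I, K, O}.
Reachable from D: {D, O}.
In A's history but not D's: {A, B, C, H, I, K} — 6 commits.

6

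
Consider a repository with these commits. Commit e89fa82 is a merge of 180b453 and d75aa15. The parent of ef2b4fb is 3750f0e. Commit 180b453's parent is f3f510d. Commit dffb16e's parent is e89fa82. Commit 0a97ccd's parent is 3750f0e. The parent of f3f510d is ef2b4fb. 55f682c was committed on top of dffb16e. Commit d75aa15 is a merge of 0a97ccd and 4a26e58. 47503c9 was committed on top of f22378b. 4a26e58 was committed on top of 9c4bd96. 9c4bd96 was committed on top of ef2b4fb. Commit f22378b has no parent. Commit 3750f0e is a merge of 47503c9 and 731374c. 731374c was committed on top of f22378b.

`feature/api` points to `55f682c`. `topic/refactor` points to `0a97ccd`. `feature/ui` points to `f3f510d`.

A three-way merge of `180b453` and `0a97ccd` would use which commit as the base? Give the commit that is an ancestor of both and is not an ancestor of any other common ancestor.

3750f0e

Ancestors of 180b453: {180b453, 3750f0e, 47503c9, 731374c, ef2b4fb, f22378b, f3f510d}.
Ancestors of 0a97ccd: {0a97ccd, 3750f0e, 47503c9, 731374c, f22378b}.
Common ancestors: {3750f0e, 47503c9, 731374c, f22378b}.
Among these, 3750f0e is not an ancestor of any other common ancestor — it is the merge base.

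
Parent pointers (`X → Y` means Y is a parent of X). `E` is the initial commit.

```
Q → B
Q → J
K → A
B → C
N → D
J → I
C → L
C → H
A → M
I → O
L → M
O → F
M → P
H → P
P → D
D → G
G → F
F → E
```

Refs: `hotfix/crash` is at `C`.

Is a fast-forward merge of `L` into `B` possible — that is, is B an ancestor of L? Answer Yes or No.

A fast-forward from B to L is possible iff B is an ancestor of L.
Ancestors of L: {D, E, F, G, L, M, P}.
B is not among them, so fast-forward is not possible.

No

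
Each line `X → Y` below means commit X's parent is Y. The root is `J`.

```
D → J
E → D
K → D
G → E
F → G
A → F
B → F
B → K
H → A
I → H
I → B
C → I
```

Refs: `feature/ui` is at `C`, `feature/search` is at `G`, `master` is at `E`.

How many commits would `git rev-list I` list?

Walking parent pointers from I: reachable set = {A, B, D, E, F, G, H, I, J, K}.
That is 10 commits.

10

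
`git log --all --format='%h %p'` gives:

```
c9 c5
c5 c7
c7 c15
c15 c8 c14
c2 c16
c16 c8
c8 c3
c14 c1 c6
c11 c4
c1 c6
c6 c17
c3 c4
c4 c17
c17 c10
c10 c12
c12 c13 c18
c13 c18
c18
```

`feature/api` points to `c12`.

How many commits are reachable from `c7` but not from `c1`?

6

Reachable from c7: {c1, c10, c12, c13, c14, c15, c17, c18, c3, c4, c6, c7, c8}.
Reachable from c1: {c1, c10, c12, c13, c17, c18, c6}.
In c7's history but not c1's: {c14, c15, c3, c4, c7, c8} — 6 commits.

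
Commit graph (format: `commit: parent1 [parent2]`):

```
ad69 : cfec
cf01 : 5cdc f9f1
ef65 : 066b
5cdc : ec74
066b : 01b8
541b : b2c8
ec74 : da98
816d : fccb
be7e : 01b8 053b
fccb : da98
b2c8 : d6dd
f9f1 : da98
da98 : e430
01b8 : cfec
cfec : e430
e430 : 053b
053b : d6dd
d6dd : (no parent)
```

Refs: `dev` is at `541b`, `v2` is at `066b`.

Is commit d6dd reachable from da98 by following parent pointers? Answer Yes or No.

Yes

Ancestors of da98 (commits reachable by following parents): {053b, d6dd, da98, e430}.
d6dd is in that set, so it is an ancestor of da98.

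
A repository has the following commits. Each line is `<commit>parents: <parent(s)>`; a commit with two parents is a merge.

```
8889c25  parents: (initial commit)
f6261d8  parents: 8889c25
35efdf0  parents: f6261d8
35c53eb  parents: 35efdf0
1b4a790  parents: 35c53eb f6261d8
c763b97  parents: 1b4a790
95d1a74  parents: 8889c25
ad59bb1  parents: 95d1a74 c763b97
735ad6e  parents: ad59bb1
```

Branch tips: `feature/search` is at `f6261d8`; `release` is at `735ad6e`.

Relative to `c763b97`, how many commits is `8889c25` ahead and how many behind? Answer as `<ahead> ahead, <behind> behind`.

0 ahead, 5 behind

Reachable from 8889c25: {8889c25}.
Reachable from c763b97: {1b4a790, 35c53eb, 35efdf0, 8889c25, c763b97, f6261d8}.
Only in 8889c25's history (ahead): {} — 0.
Only in c763b97's history (behind): {1b4a790, 35c53eb, 35efdf0, c763b97, f6261d8} — 5.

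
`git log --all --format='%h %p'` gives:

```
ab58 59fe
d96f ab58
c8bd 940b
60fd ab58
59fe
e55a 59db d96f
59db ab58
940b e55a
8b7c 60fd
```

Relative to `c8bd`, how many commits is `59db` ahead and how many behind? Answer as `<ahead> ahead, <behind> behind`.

Reachable from 59db: {59db, 59fe, ab58}.
Reachable from c8bd: {59db, 59fe, 940b, ab58, c8bd, d96f, e55a}.
Only in 59db's history (ahead): {} — 0.
Only in c8bd's history (behind): {940b, c8bd, d96f, e55a} — 4.

0 ahead, 4 behind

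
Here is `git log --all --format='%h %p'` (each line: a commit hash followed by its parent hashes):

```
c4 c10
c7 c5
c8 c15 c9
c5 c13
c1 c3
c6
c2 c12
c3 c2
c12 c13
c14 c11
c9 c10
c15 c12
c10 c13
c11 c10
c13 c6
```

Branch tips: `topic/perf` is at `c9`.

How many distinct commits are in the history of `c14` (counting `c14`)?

5

Walking parent pointers from c14: reachable set = {c10, c11, c13, c14, c6}.
That is 5 commits.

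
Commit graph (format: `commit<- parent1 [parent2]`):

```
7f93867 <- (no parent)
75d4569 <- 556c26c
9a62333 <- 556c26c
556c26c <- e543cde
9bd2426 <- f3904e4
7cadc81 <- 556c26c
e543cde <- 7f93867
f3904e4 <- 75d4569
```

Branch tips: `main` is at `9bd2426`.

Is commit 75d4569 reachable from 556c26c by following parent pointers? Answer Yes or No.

No

Ancestors of 556c26c: {556c26c, 7f93867, e543cde}.
75d4569 is not in that set, so it is not an ancestor of 556c26c.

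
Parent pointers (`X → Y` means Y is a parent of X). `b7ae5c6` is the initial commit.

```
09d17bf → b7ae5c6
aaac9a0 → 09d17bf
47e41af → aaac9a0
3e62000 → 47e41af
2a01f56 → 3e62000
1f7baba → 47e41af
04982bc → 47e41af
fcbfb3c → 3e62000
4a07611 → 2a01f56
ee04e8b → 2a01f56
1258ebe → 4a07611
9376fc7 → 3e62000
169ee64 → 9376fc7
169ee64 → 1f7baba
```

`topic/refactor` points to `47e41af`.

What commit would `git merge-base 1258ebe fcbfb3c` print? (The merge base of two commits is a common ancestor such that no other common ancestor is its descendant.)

3e62000

Ancestors of 1258ebe: {09d17bf, 1258ebe, 2a01f56, 3e62000, 47e41af, 4a07611, aaac9a0, b7ae5c6}.
Ancestors of fcbfb3c: {09d17bf, 3e62000, 47e41af, aaac9a0, b7ae5c6, fcbfb3c}.
Common ancestors: {09d17bf, 3e62000, 47e41af, aaac9a0, b7ae5c6}.
Among these, 3e62000 is not an ancestor of any other common ancestor — it is the merge base.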